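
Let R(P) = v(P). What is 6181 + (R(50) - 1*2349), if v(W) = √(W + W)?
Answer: 3842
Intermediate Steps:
v(W) = √2*√W (v(W) = √(2*W) = √2*√W)
R(P) = √2*√P
6181 + (R(50) - 1*2349) = 6181 + (√2*√50 - 1*2349) = 6181 + (√2*(5*√2) - 2349) = 6181 + (10 - 2349) = 6181 - 2339 = 3842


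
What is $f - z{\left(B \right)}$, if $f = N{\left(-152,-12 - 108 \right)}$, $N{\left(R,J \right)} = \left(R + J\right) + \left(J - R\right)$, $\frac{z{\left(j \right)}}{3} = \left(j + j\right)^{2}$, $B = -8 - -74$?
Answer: $-52512$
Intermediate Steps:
$B = 66$ ($B = -8 + 74 = 66$)
$z{\left(j \right)} = 12 j^{2}$ ($z{\left(j \right)} = 3 \left(j + j\right)^{2} = 3 \left(2 j\right)^{2} = 3 \cdot 4 j^{2} = 12 j^{2}$)
$N{\left(R,J \right)} = 2 J$ ($N{\left(R,J \right)} = \left(J + R\right) + \left(J - R\right) = 2 J$)
$f = -240$ ($f = 2 \left(-12 - 108\right) = 2 \left(-120\right) = -240$)
$f - z{\left(B \right)} = -240 - 12 \cdot 66^{2} = -240 - 12 \cdot 4356 = -240 - 52272 = -52512$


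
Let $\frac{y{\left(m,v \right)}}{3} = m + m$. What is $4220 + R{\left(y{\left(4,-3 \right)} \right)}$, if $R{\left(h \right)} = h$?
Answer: $4244$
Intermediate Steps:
$y{\left(m,v \right)} = 6 m$ ($y{\left(m,v \right)} = 3 \left(m + m\right) = 3 \cdot 2 m = 6 m$)
$4220 + R{\left(y{\left(4,-3 \right)} \right)} = 4220 + 6 \cdot 4 = 4220 + 24 = 4244$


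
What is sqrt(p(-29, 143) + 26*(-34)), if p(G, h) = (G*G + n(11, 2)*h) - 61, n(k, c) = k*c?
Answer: 39*sqrt(2) ≈ 55.154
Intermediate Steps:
n(k, c) = c*k
p(G, h) = -61 + G**2 + 22*h (p(G, h) = (G*G + (2*11)*h) - 61 = (G**2 + 22*h) - 61 = -61 + G**2 + 22*h)
sqrt(p(-29, 143) + 26*(-34)) = sqrt((-61 + (-29)**2 + 22*143) + 26*(-34)) = sqrt((-61 + 841 + 3146) - 884) = sqrt(3926 - 884) = sqrt(3042) = 39*sqrt(2)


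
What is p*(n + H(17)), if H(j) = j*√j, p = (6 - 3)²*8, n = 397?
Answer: 28584 + 1224*√17 ≈ 33631.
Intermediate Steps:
p = 72 (p = 3²*8 = 9*8 = 72)
H(j) = j^(3/2)
p*(n + H(17)) = 72*(397 + 17^(3/2)) = 72*(397 + 17*√17) = 28584 + 1224*√17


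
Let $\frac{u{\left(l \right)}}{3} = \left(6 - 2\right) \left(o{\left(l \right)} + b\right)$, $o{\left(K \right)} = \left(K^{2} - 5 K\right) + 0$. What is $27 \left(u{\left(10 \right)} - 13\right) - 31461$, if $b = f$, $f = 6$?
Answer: $-13668$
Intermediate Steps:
$b = 6$
$o{\left(K \right)} = K^{2} - 5 K$
$u{\left(l \right)} = 72 + 12 l \left(-5 + l\right)$ ($u{\left(l \right)} = 3 \left(6 - 2\right) \left(l \left(-5 + l\right) + 6\right) = 3 \cdot 4 \left(6 + l \left(-5 + l\right)\right) = 3 \left(24 + 4 l \left(-5 + l\right)\right) = 72 + 12 l \left(-5 + l\right)$)
$27 \left(u{\left(10 \right)} - 13\right) - 31461 = 27 \left(\left(72 + 12 \cdot 10 \left(-5 + 10\right)\right) - 13\right) - 31461 = 27 \left(\left(72 + 12 \cdot 10 \cdot 5\right) - 13\right) - 31461 = 27 \left(\left(72 + 600\right) - 13\right) - 31461 = 27 \left(672 - 13\right) - 31461 = 27 \cdot 659 - 31461 = 17793 - 31461 = -13668$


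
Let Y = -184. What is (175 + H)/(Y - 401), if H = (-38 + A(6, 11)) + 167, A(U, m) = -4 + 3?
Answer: -101/195 ≈ -0.51795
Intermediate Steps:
A(U, m) = -1
H = 128 (H = (-38 - 1) + 167 = -39 + 167 = 128)
(175 + H)/(Y - 401) = (175 + 128)/(-184 - 401) = 303/(-585) = 303*(-1/585) = -101/195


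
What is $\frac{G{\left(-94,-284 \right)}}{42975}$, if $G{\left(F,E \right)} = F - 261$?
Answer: $- \frac{71}{8595} \approx -0.0082606$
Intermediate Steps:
$G{\left(F,E \right)} = -261 + F$
$\frac{G{\left(-94,-284 \right)}}{42975} = \frac{-261 - 94}{42975} = \left(-355\right) \frac{1}{42975} = - \frac{71}{8595}$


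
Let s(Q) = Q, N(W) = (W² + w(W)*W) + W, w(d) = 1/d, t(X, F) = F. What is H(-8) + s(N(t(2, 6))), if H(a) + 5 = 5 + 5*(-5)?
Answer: 18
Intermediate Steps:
H(a) = -25 (H(a) = -5 + (5 + 5*(-5)) = -5 + (5 - 25) = -5 - 20 = -25)
N(W) = 1 + W + W² (N(W) = (W² + W/W) + W = (W² + 1) + W = (1 + W²) + W = 1 + W + W²)
H(-8) + s(N(t(2, 6))) = -25 + (1 + 6*(1 + 6)) = -25 + (1 + 6*7) = -25 + (1 + 42) = -25 + 43 = 18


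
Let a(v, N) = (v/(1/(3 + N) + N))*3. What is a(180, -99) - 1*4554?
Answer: -8667522/1901 ≈ -4559.5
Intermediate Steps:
a(v, N) = 3*v/(N + 1/(3 + N)) (a(v, N) = (v/(N + 1/(3 + N)))*3 = 3*v/(N + 1/(3 + N)))
a(180, -99) - 1*4554 = 3*180*(3 - 99)/(1 + (-99)² + 3*(-99)) - 1*4554 = 3*180*(-96)/(1 + 9801 - 297) - 4554 = 3*180*(-96)/9505 - 4554 = 3*180*(1/9505)*(-96) - 4554 = -10368/1901 - 4554 = -8667522/1901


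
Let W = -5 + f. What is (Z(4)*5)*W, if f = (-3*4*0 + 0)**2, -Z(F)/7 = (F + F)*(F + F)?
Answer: 11200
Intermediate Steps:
Z(F) = -28*F**2 (Z(F) = -7*(F + F)*(F + F) = -7*2*F*2*F = -28*F**2)
f = 0 (f = (-12*0 + 0)**2 = (0 + 0)**2 = 0**2 = 0)
W = -5 (W = -5 + 0 = -5)
(Z(4)*5)*W = (-28*4**2*5)*(-5) = (-28*16*5)*(-5) = -448*5*(-5) = -2240*(-5) = 11200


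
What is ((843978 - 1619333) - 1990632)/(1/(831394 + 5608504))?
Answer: -17812674149326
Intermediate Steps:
((843978 - 1619333) - 1990632)/(1/(831394 + 5608504)) = (-775355 - 1990632)/(1/6439898) = -2765987/1/6439898 = -2765987*6439898 = -17812674149326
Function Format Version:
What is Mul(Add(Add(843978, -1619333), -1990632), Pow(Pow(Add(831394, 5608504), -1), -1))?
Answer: -17812674149326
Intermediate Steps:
Mul(Add(Add(843978, -1619333), -1990632), Pow(Pow(Add(831394, 5608504), -1), -1)) = Mul(Add(-775355, -1990632), Pow(Pow(6439898, -1), -1)) = Mul(-2765987, Pow(Rational(1, 6439898), -1)) = Mul(-2765987, 6439898) = -17812674149326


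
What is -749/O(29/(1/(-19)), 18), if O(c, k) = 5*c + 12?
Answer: 749/2743 ≈ 0.27306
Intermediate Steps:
O(c, k) = 12 + 5*c
-749/O(29/(1/(-19)), 18) = -749/(12 + 5*(29/(1/(-19)))) = -749/(12 + 5*(29/(-1/19))) = -749/(12 + 5*(29*(-19))) = -749/(12 + 5*(-551)) = -749/(12 - 2755) = -749/(-2743) = -749*(-1/2743) = 749/2743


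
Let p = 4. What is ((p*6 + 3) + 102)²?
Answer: 16641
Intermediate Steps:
((p*6 + 3) + 102)² = ((4*6 + 3) + 102)² = ((24 + 3) + 102)² = (27 + 102)² = 129² = 16641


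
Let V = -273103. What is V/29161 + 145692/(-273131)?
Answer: -78841419905/7964773091 ≈ -9.8988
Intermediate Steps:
V/29161 + 145692/(-273131) = -273103/29161 + 145692/(-273131) = -273103*1/29161 + 145692*(-1/273131) = -273103/29161 - 145692/273131 = -78841419905/7964773091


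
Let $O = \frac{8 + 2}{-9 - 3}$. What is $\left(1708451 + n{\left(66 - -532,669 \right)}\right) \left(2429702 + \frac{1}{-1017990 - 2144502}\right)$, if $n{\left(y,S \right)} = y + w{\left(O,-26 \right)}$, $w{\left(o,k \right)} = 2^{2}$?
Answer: $\frac{13132214799183828299}{3162492} \approx 4.1525 \cdot 10^{12}$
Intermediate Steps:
$O = - \frac{5}{6}$ ($O = \frac{10}{-12} = 10 \left(- \frac{1}{12}\right) = - \frac{5}{6} \approx -0.83333$)
$w{\left(o,k \right)} = 4$
$n{\left(y,S \right)} = 4 + y$ ($n{\left(y,S \right)} = y + 4 = 4 + y$)
$\left(1708451 + n{\left(66 - -532,669 \right)}\right) \left(2429702 + \frac{1}{-1017990 - 2144502}\right) = \left(1708451 + \left(4 + \left(66 - -532\right)\right)\right) \left(2429702 + \frac{1}{-1017990 - 2144502}\right) = \left(1708451 + \left(4 + \left(66 + 532\right)\right)\right) \left(2429702 + \frac{1}{-3162492}\right) = \left(1708451 + \left(4 + 598\right)\right) \left(2429702 - \frac{1}{3162492}\right) = \left(1708451 + 602\right) \frac{7683913137383}{3162492} = 1709053 \cdot \frac{7683913137383}{3162492} = \frac{13132214799183828299}{3162492}$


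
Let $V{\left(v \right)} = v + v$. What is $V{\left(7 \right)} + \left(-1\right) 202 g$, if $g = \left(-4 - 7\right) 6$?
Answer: $13346$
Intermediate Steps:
$V{\left(v \right)} = 2 v$
$g = -66$ ($g = \left(-4 - 7\right) 6 = \left(-11\right) 6 = -66$)
$V{\left(7 \right)} + \left(-1\right) 202 g = 2 \cdot 7 + \left(-1\right) 202 \left(-66\right) = 14 - -13332 = 14 + 13332 = 13346$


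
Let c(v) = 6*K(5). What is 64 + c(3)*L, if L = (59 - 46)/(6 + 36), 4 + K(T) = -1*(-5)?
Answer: 461/7 ≈ 65.857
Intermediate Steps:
K(T) = 1 (K(T) = -4 - 1*(-5) = -4 + 5 = 1)
L = 13/42 ≈ 0.30952
c(v) = 6 (c(v) = 6*1 = 6)
64 + c(3)*L = 64 + 6*(13/42) = 64 + 13/7 = 461/7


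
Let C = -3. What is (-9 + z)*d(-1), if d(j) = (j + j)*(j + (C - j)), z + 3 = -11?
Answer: -138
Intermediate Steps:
z = -14 (z = -3 - 11 = -14)
d(j) = -6*j (d(j) = (j + j)*(j + (-3 - j)) = (2*j)*(-3) = -6*j)
(-9 + z)*d(-1) = (-9 - 14)*(-6*(-1)) = -23*6 = -138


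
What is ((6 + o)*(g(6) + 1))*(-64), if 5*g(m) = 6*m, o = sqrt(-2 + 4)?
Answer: -15744/5 - 2624*sqrt(2)/5 ≈ -3891.0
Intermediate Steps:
o = sqrt(2) ≈ 1.4142
g(m) = 6*m/5 (g(m) = (6*m)/5 = 6*m/5)
((6 + o)*(g(6) + 1))*(-64) = ((6 + sqrt(2))*((6/5)*6 + 1))*(-64) = ((6 + sqrt(2))*(36/5 + 1))*(-64) = ((6 + sqrt(2))*(41/5))*(-64) = (246/5 + 41*sqrt(2)/5)*(-64) = -15744/5 - 2624*sqrt(2)/5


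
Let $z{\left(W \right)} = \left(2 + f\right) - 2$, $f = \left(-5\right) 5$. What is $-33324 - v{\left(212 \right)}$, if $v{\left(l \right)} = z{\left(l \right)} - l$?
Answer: $-33087$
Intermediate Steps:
$f = -25$
$z{\left(W \right)} = -25$ ($z{\left(W \right)} = \left(2 - 25\right) - 2 = -23 - 2 = -25$)
$v{\left(l \right)} = -25 - l$
$-33324 - v{\left(212 \right)} = -33324 - \left(-25 - 212\right) = -33324 - -237 = -33324 + 237 = -33087$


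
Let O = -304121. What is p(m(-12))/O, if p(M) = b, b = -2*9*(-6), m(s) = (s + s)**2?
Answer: -108/304121 ≈ -0.00035512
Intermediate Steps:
m(s) = 4*s**2 (m(s) = (2*s)**2 = 4*s**2)
b = 108 (b = -18*(-6) = 108)
p(M) = 108
p(m(-12))/O = 108/(-304121) = 108*(-1/304121) = -108/304121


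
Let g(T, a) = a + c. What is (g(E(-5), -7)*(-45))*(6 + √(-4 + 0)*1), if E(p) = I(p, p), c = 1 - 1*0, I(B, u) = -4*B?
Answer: 1620 + 540*I ≈ 1620.0 + 540.0*I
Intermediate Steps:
c = 1 (c = 1 + 0 = 1)
E(p) = -4*p
g(T, a) = 1 + a (g(T, a) = a + 1 = 1 + a)
(g(E(-5), -7)*(-45))*(6 + √(-4 + 0)*1) = ((1 - 7)*(-45))*(6 + √(-4 + 0)*1) = (-6*(-45))*(6 + √(-4)*1) = 270*(6 + (2*I)*1) = 270*(6 + 2*I) = 1620 + 540*I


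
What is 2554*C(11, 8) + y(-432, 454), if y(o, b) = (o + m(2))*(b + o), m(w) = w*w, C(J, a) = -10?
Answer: -34956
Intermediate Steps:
m(w) = w²
y(o, b) = (4 + o)*(b + o) (y(o, b) = (o + 2²)*(b + o) = (o + 4)*(b + o) = (4 + o)*(b + o))
2554*C(11, 8) + y(-432, 454) = 2554*(-10) + ((-432)² + 4*454 + 4*(-432) + 454*(-432)) = -25540 + (186624 + 1816 - 1728 - 196128) = -25540 - 9416 = -34956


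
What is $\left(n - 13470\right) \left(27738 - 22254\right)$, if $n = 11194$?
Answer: $-12481584$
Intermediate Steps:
$\left(n - 13470\right) \left(27738 - 22254\right) = \left(11194 - 13470\right) \left(27738 - 22254\right) = \left(-2276\right) 5484 = -12481584$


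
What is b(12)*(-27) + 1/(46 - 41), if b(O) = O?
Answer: -1619/5 ≈ -323.80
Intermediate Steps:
b(12)*(-27) + 1/(46 - 41) = 12*(-27) + 1/(46 - 41) = -324 + 1/5 = -324 + ⅕ = -1619/5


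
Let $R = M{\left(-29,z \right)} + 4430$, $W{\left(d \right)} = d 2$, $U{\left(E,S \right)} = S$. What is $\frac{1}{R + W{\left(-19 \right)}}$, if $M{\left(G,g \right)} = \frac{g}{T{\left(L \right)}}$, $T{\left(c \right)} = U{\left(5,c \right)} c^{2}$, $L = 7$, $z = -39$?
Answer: $\frac{343}{1506417} \approx 0.00022769$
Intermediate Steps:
$W{\left(d \right)} = 2 d$
$T{\left(c \right)} = c^{3}$ ($T{\left(c \right)} = c c^{2} = c^{3}$)
$M{\left(G,g \right)} = \frac{g}{343}$ ($M{\left(G,g \right)} = \frac{g}{7^{3}} = \frac{g}{343}$)
$R = \frac{1519451}{343}$ ($R = \frac{1}{343} \left(-39\right) + 4430 = - \frac{39}{343} + 4430 = \frac{1519451}{343} \approx 4429.9$)
$\frac{1}{R + W{\left(-19 \right)}} = \frac{1}{\frac{1519451}{343} + 2 \left(-19\right)} = \frac{1}{\frac{1519451}{343} - 38} = \frac{1}{\frac{1506417}{343}} = \frac{343}{1506417}$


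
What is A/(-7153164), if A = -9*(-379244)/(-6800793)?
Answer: 94811/1351310768307 ≈ 7.0162e-8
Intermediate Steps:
A = -1137732/2266931 (A = 3413196*(-1/6800793) = -1137732/2266931 ≈ -0.50188)
A/(-7153164) = -1137732/2266931/(-7153164) = -1137732/2266931*(-1/7153164) = 94811/1351310768307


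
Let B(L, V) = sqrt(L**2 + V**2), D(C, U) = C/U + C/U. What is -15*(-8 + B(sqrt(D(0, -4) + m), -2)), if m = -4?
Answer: 120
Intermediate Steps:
D(C, U) = 2*C/U
-15*(-8 + B(sqrt(D(0, -4) + m), -2)) = -15*(-8 + sqrt((sqrt(2*0/(-4) - 4))**2 + (-2)**2)) = -15*(-8 + sqrt((sqrt(2*0*(-1/4) - 4))**2 + 4)) = -15*(-8 + sqrt((sqrt(0 - 4))**2 + 4)) = -15*(-8 + sqrt((sqrt(-4))**2 + 4)) = -15*(-8 + sqrt((2*I)**2 + 4)) = -15*(-8 + sqrt(-4 + 4)) = -15*(-8 + sqrt(0)) = -15*(-8 + 0) = -15*(-8) = 120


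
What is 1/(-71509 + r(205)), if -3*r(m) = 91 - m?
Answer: -1/71471 ≈ -1.3992e-5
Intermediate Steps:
r(m) = -91/3 + m/3 (r(m) = -(91 - m)/3 = -91/3 + m/3)
1/(-71509 + r(205)) = 1/(-71509 + (-91/3 + (⅓)*205)) = 1/(-71509 + (-91/3 + 205/3)) = 1/(-71509 + 38) = 1/(-71471) = -1/71471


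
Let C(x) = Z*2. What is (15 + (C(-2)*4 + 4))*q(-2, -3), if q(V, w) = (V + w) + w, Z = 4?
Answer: -408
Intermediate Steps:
q(V, w) = V + 2*w
C(x) = 8 (C(x) = 4*2 = 8)
(15 + (C(-2)*4 + 4))*q(-2, -3) = (15 + (8*4 + 4))*(-2 + 2*(-3)) = (15 + (32 + 4))*(-2 - 6) = (15 + 36)*(-8) = 51*(-8) = -408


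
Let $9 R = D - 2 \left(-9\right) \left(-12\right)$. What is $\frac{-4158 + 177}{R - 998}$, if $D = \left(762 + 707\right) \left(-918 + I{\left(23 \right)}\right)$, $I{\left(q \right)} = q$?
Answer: $\frac{35829}{1323953} \approx 0.027062$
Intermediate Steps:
$D = -1314755$ ($D = \left(762 + 707\right) \left(-918 + 23\right) = 1469 \left(-895\right) = -1314755$)
$R = - \frac{1314971}{9}$ ($R = \frac{-1314755 - 2 \left(-9\right) \left(-12\right)}{9} = \frac{-1314755 - \left(-18\right) \left(-12\right)}{9} = \frac{-1314755 - 216}{9} = \frac{1}{9} \left(-1314971\right) = - \frac{1314971}{9} \approx -1.4611 \cdot 10^{5}$)
$\frac{-4158 + 177}{R - 998} = \frac{-4158 + 177}{- \frac{1314971}{9} - 998} = - \frac{3981}{- \frac{1323953}{9}} = \left(-3981\right) \left(- \frac{9}{1323953}\right) = \frac{35829}{1323953}$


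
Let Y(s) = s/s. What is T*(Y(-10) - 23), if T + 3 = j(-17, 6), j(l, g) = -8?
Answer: 242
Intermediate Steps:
Y(s) = 1
T = -11 (T = -3 - 8 = -11)
T*(Y(-10) - 23) = -11*(1 - 23) = -11*(-22) = 242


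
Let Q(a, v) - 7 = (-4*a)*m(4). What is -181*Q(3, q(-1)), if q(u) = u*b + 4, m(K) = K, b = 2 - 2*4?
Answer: 7421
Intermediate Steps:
b = -6 (b = 2 - 8 = -6)
q(u) = 4 - 6*u (q(u) = u*(-6) + 4 = -6*u + 4 = 4 - 6*u)
Q(a, v) = 7 - 16*a (Q(a, v) = 7 - 4*a*4 = 7 - 16*a)
-181*Q(3, q(-1)) = -181*(7 - 16*3) = -181*(7 - 48) = -181*(-41) = 7421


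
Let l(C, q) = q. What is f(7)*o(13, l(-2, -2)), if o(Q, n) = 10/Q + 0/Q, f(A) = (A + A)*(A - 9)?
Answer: -280/13 ≈ -21.538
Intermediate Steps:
f(A) = 2*A*(-9 + A) (f(A) = (2*A)*(-9 + A) = 2*A*(-9 + A))
o(Q, n) = 10/Q (o(Q, n) = 10/Q + 0 = 10/Q)
f(7)*o(13, l(-2, -2)) = (2*7*(-9 + 7))*(10/13) = (2*7*(-2))*(10*(1/13)) = -28*10/13 = -280/13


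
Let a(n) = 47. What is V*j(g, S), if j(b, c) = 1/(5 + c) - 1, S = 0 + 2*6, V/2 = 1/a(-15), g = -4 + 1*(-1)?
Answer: -32/799 ≈ -0.040050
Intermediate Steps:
g = -5 (g = -4 - 1 = -5)
V = 2/47 ≈ 0.042553
S = 12 (S = 0 + 12 = 12)
j(b, c) = -1 + 1/(5 + c)
V*j(g, S) = 2*((-4 - 1*12)/(5 + 12))/47 = 2*((-4 - 12)/17)/47 = 2*((1/17)*(-16))/47 = (2/47)*(-16/17) = -32/799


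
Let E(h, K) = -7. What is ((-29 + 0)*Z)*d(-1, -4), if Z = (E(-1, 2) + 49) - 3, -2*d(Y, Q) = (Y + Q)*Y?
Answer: 5655/2 ≈ 2827.5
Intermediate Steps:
d(Y, Q) = -Y*(Q + Y)/2 (d(Y, Q) = -(Y + Q)*Y/2 = -(Q + Y)*Y/2 = -Y*(Q + Y)/2)
Z = 39 (Z = (-7 + 49) - 3 = 42 - 3 = 39)
((-29 + 0)*Z)*d(-1, -4) = ((-29 + 0)*39)*(-½*(-1)*(-4 - 1)) = (-29*39)*(-½*(-1)*(-5)) = -1131*(-5/2) = 5655/2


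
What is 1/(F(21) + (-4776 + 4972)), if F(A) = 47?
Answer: 1/243 ≈ 0.0041152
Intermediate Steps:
1/(F(21) + (-4776 + 4972)) = 1/(47 + (-4776 + 4972)) = 1/(47 + 196) = 1/243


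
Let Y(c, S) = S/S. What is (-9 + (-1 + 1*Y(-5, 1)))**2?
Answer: 81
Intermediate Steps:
Y(c, S) = 1
(-9 + (-1 + 1*Y(-5, 1)))**2 = (-9 + (-1 + 1*1))**2 = (-9 + (-1 + 1))**2 = (-9 + 0)**2 = (-9)**2 = 81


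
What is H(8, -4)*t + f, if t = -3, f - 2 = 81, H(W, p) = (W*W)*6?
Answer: -1069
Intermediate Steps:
H(W, p) = 6*W² (H(W, p) = W²*6 = 6*W²)
f = 83 (f = 2 + 81 = 83)
H(8, -4)*t + f = (6*8²)*(-3) + 83 = (6*64)*(-3) + 83 = 384*(-3) + 83 = -1152 + 83 = -1069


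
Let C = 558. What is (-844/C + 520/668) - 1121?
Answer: -52264957/46593 ≈ -1121.7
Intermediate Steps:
(-844/C + 520/668) - 1121 = (-844/558 + 520/668) - 1121 = (-844*1/558 + 520*(1/668)) - 1121 = (-422/279 + 130/167) - 1121 = -34204/46593 - 1121 = -52264957/46593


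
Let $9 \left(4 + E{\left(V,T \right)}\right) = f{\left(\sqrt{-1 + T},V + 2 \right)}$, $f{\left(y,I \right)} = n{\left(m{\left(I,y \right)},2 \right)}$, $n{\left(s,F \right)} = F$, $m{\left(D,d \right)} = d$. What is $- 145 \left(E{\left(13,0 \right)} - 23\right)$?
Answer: $\frac{34945}{9} \approx 3882.8$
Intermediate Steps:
$f{\left(y,I \right)} = 2$
$E{\left(V,T \right)} = - \frac{34}{9}$ ($E{\left(V,T \right)} = -4 + \frac{1}{9} \cdot 2 = -4 + \frac{2}{9} = - \frac{34}{9}$)
$- 145 \left(E{\left(13,0 \right)} - 23\right) = - 145 \left(- \frac{34}{9} - 23\right) = \left(-145\right) \left(- \frac{241}{9}\right) = \frac{34945}{9}$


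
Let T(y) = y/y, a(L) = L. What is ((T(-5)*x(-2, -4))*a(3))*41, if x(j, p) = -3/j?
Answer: 369/2 ≈ 184.50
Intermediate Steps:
T(y) = 1
((T(-5)*x(-2, -4))*a(3))*41 = ((1*(-3/(-2)))*3)*41 = ((1*(-3*(-½)))*3)*41 = ((1*(3/2))*3)*41 = ((3/2)*3)*41 = (9/2)*41 = 369/2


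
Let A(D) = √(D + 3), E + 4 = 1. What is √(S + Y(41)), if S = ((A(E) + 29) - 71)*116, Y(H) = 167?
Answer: I*√4705 ≈ 68.593*I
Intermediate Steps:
E = -3 (E = -4 + 1 = -3)
A(D) = √(3 + D)
S = -4872 (S = ((√(3 - 3) + 29) - 71)*116 = ((√0 + 29) - 71)*116 = ((0 + 29) - 71)*116 = (29 - 71)*116 = -42*116 = -4872)
√(S + Y(41)) = √(-4872 + 167) = √(-4705) = I*√4705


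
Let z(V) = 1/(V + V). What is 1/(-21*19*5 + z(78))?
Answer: -156/311219 ≈ -0.00050125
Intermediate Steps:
z(V) = 1/(2*V)
1/(-21*19*5 + z(78)) = 1/(-21*19*5 + (½)/78) = 1/(-399*5 + (½)*(1/78)) = 1/(-1995 + 1/156) = 1/(-311219/156) = -156/311219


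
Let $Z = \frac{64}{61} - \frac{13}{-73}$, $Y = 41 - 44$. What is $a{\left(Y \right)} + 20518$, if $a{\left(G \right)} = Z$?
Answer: $\frac{91372119}{4453} \approx 20519.0$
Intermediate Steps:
$Y = -3$ ($Y = 41 - 44 = -3$)
$Z = \frac{5465}{4453}$ ($Z = 64 \cdot \frac{1}{61} - - \frac{13}{73} = \frac{64}{61} + \frac{13}{73} = \frac{5465}{4453} \approx 1.2273$)
$a{\left(G \right)} = \frac{5465}{4453}$
$a{\left(Y \right)} + 20518 = \frac{5465}{4453} + 20518 = \frac{91372119}{4453}$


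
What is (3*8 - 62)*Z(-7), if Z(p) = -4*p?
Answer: -1064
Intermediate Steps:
(3*8 - 62)*Z(-7) = (3*8 - 62)*(-4*(-7)) = (24 - 62)*28 = -38*28 = -1064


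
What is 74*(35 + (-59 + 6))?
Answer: -1332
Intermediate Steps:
74*(35 + (-59 + 6)) = 74*(35 - 53) = 74*(-18) = -1332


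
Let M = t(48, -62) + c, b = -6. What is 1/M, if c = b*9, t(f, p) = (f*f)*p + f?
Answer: -1/142854 ≈ -7.0002e-6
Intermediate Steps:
t(f, p) = f + p*f² (t(f, p) = f²*p + f = p*f² + f = f + p*f²)
c = -54 (c = -6*9 = -54)
M = -142854 (M = 48*(1 + 48*(-62)) - 54 = 48*(1 - 2976) - 54 = 48*(-2975) - 54 = -142800 - 54 = -142854)
1/M = 1/(-142854) = -1/142854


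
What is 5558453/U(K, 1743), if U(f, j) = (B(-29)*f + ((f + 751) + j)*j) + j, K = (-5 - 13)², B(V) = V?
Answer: 5558453/4904121 ≈ 1.1334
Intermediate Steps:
K = 324 (K = (-18)² = 324)
U(f, j) = j - 29*f + j*(751 + f + j) (U(f, j) = (-29*f + ((f + 751) + j)*j) + j = (-29*f + ((751 + f) + j)*j) + j = (-29*f + (751 + f + j)*j) + j = (-29*f + j*(751 + f + j)) + j = j - 29*f + j*(751 + f + j))
5558453/U(K, 1743) = 5558453/(1743² - 29*324 + 752*1743 + 324*1743) = 5558453/(3038049 - 9396 + 1310736 + 564732) = 5558453/4904121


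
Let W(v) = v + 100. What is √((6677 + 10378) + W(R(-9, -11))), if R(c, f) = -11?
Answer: 2*√4286 ≈ 130.94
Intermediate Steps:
W(v) = 100 + v
√((6677 + 10378) + W(R(-9, -11))) = √((6677 + 10378) + (100 - 11)) = √(17055 + 89) = √17144 = 2*√4286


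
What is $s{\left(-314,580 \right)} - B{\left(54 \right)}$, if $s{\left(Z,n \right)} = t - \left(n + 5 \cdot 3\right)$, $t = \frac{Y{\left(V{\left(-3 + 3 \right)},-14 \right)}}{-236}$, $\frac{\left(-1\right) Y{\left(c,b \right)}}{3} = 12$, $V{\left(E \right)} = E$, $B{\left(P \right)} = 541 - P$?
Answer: $- \frac{63829}{59} \approx -1081.8$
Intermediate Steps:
$Y{\left(c,b \right)} = -36$ ($Y{\left(c,b \right)} = \left(-3\right) 12 = -36$)
$t = \frac{9}{59}$ ($t = - \frac{36}{-236} = \left(-36\right) \left(- \frac{1}{236}\right) = \frac{9}{59} \approx 0.15254$)
$s{\left(Z,n \right)} = - \frac{876}{59} - n$ ($s{\left(Z,n \right)} = \frac{9}{59} - \left(n + 5 \cdot 3\right) = \frac{9}{59} - \left(n + 15\right) = \frac{9}{59} - \left(15 + n\right) = - \frac{876}{59} - n$)
$s{\left(-314,580 \right)} - B{\left(54 \right)} = \left(- \frac{876}{59} - 580\right) - \left(541 - 54\right) = - \frac{35096}{59} - 487 = - \frac{63829}{59}$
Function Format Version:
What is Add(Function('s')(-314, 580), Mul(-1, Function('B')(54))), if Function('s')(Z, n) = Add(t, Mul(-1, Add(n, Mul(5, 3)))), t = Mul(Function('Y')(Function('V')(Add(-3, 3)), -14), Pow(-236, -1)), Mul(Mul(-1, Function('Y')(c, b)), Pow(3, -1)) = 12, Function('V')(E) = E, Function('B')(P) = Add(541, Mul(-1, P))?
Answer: Rational(-63829, 59) ≈ -1081.8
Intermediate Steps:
Function('Y')(c, b) = -36 (Function('Y')(c, b) = Mul(-3, 12) = -36)
t = Rational(9, 59) (t = Mul(-36, Pow(-236, -1)) = Mul(-36, Rational(-1, 236)) = Rational(9, 59) ≈ 0.15254)
Function('s')(Z, n) = Add(Rational(-876, 59), Mul(-1, n)) (Function('s')(Z, n) = Add(Rational(9, 59), Mul(-1, Add(n, Mul(5, 3)))) = Add(Rational(9, 59), Mul(-1, Add(n, 15))) = Add(Rational(9, 59), Mul(-1, Add(15, n))) = Add(Rational(9, 59), Add(-15, Mul(-1, n))) = Add(Rational(-876, 59), Mul(-1, n)))
Add(Function('s')(-314, 580), Mul(-1, Function('B')(54))) = Add(Add(Rational(-876, 59), Mul(-1, 580)), Mul(-1, Add(541, Mul(-1, 54)))) = Add(Add(Rational(-876, 59), -580), Mul(-1, Add(541, -54))) = Add(Rational(-35096, 59), Mul(-1, 487)) = Add(Rational(-35096, 59), -487) = Rational(-63829, 59)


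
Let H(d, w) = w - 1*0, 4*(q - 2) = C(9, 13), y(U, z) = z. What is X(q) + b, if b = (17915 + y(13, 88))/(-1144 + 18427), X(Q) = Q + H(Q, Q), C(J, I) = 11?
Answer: 121461/11522 ≈ 10.542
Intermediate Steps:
q = 19/4 (q = 2 + (1/4)*11 = 2 + 11/4 = 19/4 ≈ 4.7500)
H(d, w) = w (H(d, w) = w + 0 = w)
X(Q) = 2*Q (X(Q) = Q + Q = 2*Q)
b = 6001/5761 (b = (17915 + 88)/(-1144 + 18427) = 18003/17283 = 18003*(1/17283) = 6001/5761 ≈ 1.0417)
X(q) + b = 2*(19/4) + 6001/5761 = 19/2 + 6001/5761 = 121461/11522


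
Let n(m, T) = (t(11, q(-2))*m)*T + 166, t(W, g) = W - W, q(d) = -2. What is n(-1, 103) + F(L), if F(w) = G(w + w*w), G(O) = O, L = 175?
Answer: 30966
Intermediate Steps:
t(W, g) = 0
n(m, T) = 166 (n(m, T) = (0*m)*T + 166 = 0*T + 166 = 0 + 166 = 166)
F(w) = w + w² (F(w) = w + w*w = w + w²)
n(-1, 103) + F(L) = 166 + 175*(1 + 175) = 166 + 175*176 = 166 + 30800 = 30966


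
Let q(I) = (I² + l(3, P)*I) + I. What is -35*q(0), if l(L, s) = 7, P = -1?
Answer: 0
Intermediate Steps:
q(I) = I² + 8*I (q(I) = (I² + 7*I) + I = I² + 8*I)
-35*q(0) = -0*(8 + 0) = -0*8 = -35*0 = 0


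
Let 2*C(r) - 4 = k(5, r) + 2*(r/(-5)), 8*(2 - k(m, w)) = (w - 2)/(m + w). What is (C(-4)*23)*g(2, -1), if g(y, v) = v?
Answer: -3841/40 ≈ -96.025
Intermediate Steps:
k(m, w) = 2 - (-2 + w)/(8*(m + w)) (k(m, w) = 2 - (w - 2)/(8*(m + w)) = 2 - (-2 + w)/(8*(m + w)))
C(r) = 2 - r/5 + (82 + 15*r)/(16*(5 + r)) (C(r) = 2 + ((2 + 15*r + 16*5)/(8*(5 + r)) + 2*(r/(-5)))/2 = 2 + ((2 + 15*r + 80)/(8*(5 + r)) + 2*(r*(-⅕)))/2 = 2 + ((82 + 15*r)/(8*(5 + r)) + 2*(-r/5))/2 = 2 + ((82 + 15*r)/(8*(5 + r)) - 2*r/5)/2 = 2 + (-2*r/5 + (82 + 15*r)/(8*(5 + r)))/2 = 2 + (-r/5 + (82 + 15*r)/(16*(5 + r))) = 2 - r/5 + (82 + 15*r)/(16*(5 + r)))
(C(-4)*23)*g(2, -1) = (((1210 - 16*(-4)² + 155*(-4))/(80*(5 - 4)))*23)*(-1) = (((1/80)*(1210 - 16*16 - 620)/1)*23)*(-1) = (((1/80)*1*(1210 - 256 - 620))*23)*(-1) = (((1/80)*1*334)*23)*(-1) = ((167/40)*23)*(-1) = (3841/40)*(-1) = -3841/40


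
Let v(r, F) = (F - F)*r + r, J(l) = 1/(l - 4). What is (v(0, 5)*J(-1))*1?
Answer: 0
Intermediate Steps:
J(l) = 1/(-4 + l)
v(r, F) = r (v(r, F) = 0*r + r = 0 + r = r)
(v(0, 5)*J(-1))*1 = (0/(-4 - 1))*1 = (0/(-5))*1 = (0*(-⅕))*1 = 0*1 = 0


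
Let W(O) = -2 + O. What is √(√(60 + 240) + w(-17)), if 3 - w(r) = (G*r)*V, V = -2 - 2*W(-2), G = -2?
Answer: √(-201 + 10*√3) ≈ 13.553*I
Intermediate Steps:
V = 6 (V = -2 - 2*(-2 - 2) = -2 - 2*(-4) = -2 + 8 = 6)
w(r) = 3 + 12*r (w(r) = 3 - (-2*r)*6 = 3 - (-12)*r = 3 + 12*r)
√(√(60 + 240) + w(-17)) = √(√(60 + 240) + (3 + 12*(-17))) = √(√300 + (3 - 204)) = √(10*√3 - 201) = √(-201 + 10*√3)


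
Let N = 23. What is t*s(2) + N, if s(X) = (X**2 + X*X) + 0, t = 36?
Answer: 311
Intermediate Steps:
s(X) = 2*X**2 (s(X) = (X**2 + X**2) + 0 = 2*X**2 + 0 = 2*X**2)
t*s(2) + N = 36*(2*2**2) + 23 = 36*(2*4) + 23 = 36*8 + 23 = 288 + 23 = 311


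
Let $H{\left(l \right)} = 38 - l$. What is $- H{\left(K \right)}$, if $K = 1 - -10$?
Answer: $-27$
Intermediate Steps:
$K = 11$ ($K = 1 + 10 = 11$)
$- H{\left(K \right)} = - (38 - 11) = \left(-1\right) 27 = -27$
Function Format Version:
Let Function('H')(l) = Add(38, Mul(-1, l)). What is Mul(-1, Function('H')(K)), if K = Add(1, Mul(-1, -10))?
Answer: -27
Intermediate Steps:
K = 11 (K = Add(1, 10) = 11)
Mul(-1, Function('H')(K)) = Mul(-1, Add(38, Mul(-1, 11))) = Mul(-1, Add(38, -11)) = Mul(-1, 27) = -27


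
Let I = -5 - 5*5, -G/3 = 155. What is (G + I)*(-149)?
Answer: 73755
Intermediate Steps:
G = -465 (G = -3*155 = -465)
I = -30 (I = -5 - 25 = -30)
(G + I)*(-149) = (-465 - 30)*(-149) = -495*(-149) = 73755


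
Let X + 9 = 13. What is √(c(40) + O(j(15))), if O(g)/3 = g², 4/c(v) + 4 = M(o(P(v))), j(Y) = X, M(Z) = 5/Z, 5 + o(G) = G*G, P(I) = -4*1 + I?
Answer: 2*√312723103/5159 ≈ 6.8556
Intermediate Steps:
P(I) = -4 + I
X = 4 (X = -9 + 13 = 4)
o(G) = -5 + G² (o(G) = -5 + G*G = -5 + G²)
j(Y) = 4
c(v) = 4/(-4 + 5/(-5 + (-4 + v)²))
O(g) = 3*g²
√(c(40) + O(j(15))) = √(4*(5 - (-4 + 40)²)/(-25 + 4*(-4 + 40)²) + 3*4²) = √(4*(5 - 1*36²)/(-25 + 4*36²) + 3*16) = √(4*(5 - 1*1296)/(-25 + 4*1296) + 48) = √(4*(5 - 1296)/(-25 + 5184) + 48) = √(4*(-1291)/5159 + 48) = √(4*(1/5159)*(-1291) + 48) = √(-5164/5159 + 48) = √(242468/5159) = 2*√312723103/5159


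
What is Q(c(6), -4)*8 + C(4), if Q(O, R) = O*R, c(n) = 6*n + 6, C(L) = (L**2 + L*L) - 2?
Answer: -1314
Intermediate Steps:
C(L) = -2 + 2*L**2 (C(L) = (L**2 + L**2) - 2 = 2*L**2 - 2 = -2 + 2*L**2)
c(n) = 6 + 6*n
Q(c(6), -4)*8 + C(4) = ((6 + 6*6)*(-4))*8 + (-2 + 2*4**2) = ((6 + 36)*(-4))*8 + (-2 + 2*16) = (42*(-4))*8 + (-2 + 32) = -168*8 + 30 = -1344 + 30 = -1314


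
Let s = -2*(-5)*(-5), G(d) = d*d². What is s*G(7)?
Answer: -17150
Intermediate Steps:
G(d) = d³
s = -50 (s = 10*(-5) = -50)
s*G(7) = -50*7³ = -50*343 = -17150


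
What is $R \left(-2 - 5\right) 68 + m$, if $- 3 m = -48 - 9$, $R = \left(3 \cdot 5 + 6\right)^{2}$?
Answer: $-209897$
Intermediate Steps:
$R = 441$ ($R = \left(15 + 6\right)^{2} = 21^{2} = 441$)
$m = 19$ ($m = - \frac{-48 - 9}{3} = \left(- \frac{1}{3}\right) \left(-57\right) = 19$)
$R \left(-2 - 5\right) 68 + m = 441 \left(-2 - 5\right) 68 + 19 = 441 \left(-7\right) 68 + 19 = \left(-3087\right) 68 + 19 = -209916 + 19 = -209897$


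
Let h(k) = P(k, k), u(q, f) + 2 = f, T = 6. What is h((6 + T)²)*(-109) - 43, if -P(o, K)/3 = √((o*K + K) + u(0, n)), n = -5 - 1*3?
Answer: -43 + 327*√20870 ≈ 47197.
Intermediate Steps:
n = -8 (n = -5 - 3 = -8)
u(q, f) = -2 + f
P(o, K) = -3*√(-10 + K + K*o) (P(o, K) = -3*√((o*K + K) + (-2 - 8)) = -3*√((K*o + K) - 10) = -3*√((K + K*o) - 10) = -3*√(-10 + K + K*o))
h(k) = -3*√(-10 + k + k²) (h(k) = -3*√(-10 + k + k*k) = -3*√(-10 + k + k²))
h((6 + T)²)*(-109) - 43 = -3*√(-10 + (6 + 6)² + ((6 + 6)²)²)*(-109) - 43 = -3*√(-10 + 12² + (12²)²)*(-109) - 43 = -3*√(-10 + 144 + 144²)*(-109) - 43 = -3*√(-10 + 144 + 20736)*(-109) - 43 = -3*√20870*(-109) - 43 = 327*√20870 - 43 = -43 + 327*√20870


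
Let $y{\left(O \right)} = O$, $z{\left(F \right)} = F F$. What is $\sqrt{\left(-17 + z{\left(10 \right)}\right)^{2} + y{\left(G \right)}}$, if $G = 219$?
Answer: $2 \sqrt{1777} \approx 84.309$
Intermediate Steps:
$z{\left(F \right)} = F^{2}$
$\sqrt{\left(-17 + z{\left(10 \right)}\right)^{2} + y{\left(G \right)}} = \sqrt{\left(-17 + 10^{2}\right)^{2} + 219} = \sqrt{\left(-17 + 100\right)^{2} + 219} = \sqrt{83^{2} + 219} = \sqrt{6889 + 219} = \sqrt{7108} = 2 \sqrt{1777}$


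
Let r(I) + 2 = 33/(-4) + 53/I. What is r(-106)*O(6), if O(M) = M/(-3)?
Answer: 43/2 ≈ 21.500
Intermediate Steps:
O(M) = -M/3 (O(M) = M*(-1/3) = -M/3)
r(I) = -41/4 + 53/I (r(I) = -2 + (33/(-4) + 53/I) = -2 + (33*(-1/4) + 53/I) = -2 + (-33/4 + 53/I) = -41/4 + 53/I)
r(-106)*O(6) = (-41/4 + 53/(-106))*(-1/3*6) = (-41/4 + 53*(-1/106))*(-2) = (-41/4 - 1/2)*(-2) = -43/4*(-2) = 43/2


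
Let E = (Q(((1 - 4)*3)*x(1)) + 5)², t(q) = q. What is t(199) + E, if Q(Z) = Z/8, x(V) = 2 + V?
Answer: 12905/64 ≈ 201.64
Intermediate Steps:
Q(Z) = Z/8 (Q(Z) = Z*(⅛) = Z/8)
E = 169/64 (E = ((((1 - 4)*3)*(2 + 1))/8 + 5)² = ((-3*3*3)/8 + 5)² = ((-9*3)/8 + 5)² = ((⅛)*(-27) + 5)² = (-27/8 + 5)² = (13/8)² = 169/64 ≈ 2.6406)
t(199) + E = 199 + 169/64 = 12905/64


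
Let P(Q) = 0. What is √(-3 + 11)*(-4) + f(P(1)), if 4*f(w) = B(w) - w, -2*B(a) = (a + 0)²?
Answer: -8*√2 ≈ -11.314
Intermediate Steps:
B(a) = -a²/2 (B(a) = -(a + 0)²/2 = -a²/2)
f(w) = -w/4 - w²/8 (f(w) = (-w²/2 - w)/4 = (-w - w²/2)/4 = -w/4 - w²/8)
√(-3 + 11)*(-4) + f(P(1)) = √(-3 + 11)*(-4) + (⅛)*0*(-2 - 1*0) = √8*(-4) + (⅛)*0*(-2 + 0) = (2*√2)*(-4) + (⅛)*0*(-2) = -8*√2 + 0 = -8*√2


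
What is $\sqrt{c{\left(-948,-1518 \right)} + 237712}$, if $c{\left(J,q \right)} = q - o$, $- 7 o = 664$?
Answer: $\frac{\sqrt{11578154}}{7} \approx 486.1$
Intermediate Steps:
$o = - \frac{664}{7}$ ($o = \left(- \frac{1}{7}\right) 664 = - \frac{664}{7} \approx -94.857$)
$c{\left(J,q \right)} = \frac{664}{7} + q$ ($c{\left(J,q \right)} = q - - \frac{664}{7} = q + \frac{664}{7} = \frac{664}{7} + q$)
$\sqrt{c{\left(-948,-1518 \right)} + 237712} = \sqrt{\left(\frac{664}{7} - 1518\right) + 237712} = \sqrt{- \frac{9962}{7} + 237712} = \sqrt{\frac{1654022}{7}} = \frac{\sqrt{11578154}}{7}$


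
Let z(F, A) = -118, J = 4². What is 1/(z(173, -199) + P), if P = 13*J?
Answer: 1/90 ≈ 0.011111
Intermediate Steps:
J = 16
P = 208 (P = 13*16 = 208)
1/(z(173, -199) + P) = 1/(-118 + 208) = 1/90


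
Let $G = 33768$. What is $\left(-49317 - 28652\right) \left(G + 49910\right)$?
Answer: $-6524289982$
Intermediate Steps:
$\left(-49317 - 28652\right) \left(G + 49910\right) = \left(-49317 - 28652\right) \left(33768 + 49910\right) = \left(-77969\right) 83678 = -6524289982$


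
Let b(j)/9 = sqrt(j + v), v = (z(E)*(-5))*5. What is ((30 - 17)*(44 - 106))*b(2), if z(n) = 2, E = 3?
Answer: -29016*I*sqrt(3) ≈ -50257.0*I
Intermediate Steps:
v = -50 (v = (2*(-5))*5 = -10*5 = -50)
b(j) = 9*sqrt(-50 + j) (b(j) = 9*sqrt(j - 50) = 9*sqrt(-50 + j))
((30 - 17)*(44 - 106))*b(2) = ((30 - 17)*(44 - 106))*(9*sqrt(-50 + 2)) = (13*(-62))*(9*sqrt(-48)) = -7254*4*I*sqrt(3) = -29016*I*sqrt(3)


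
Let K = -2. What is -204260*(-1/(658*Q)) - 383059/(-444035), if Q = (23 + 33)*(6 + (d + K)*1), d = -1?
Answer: 4751552257/1753050180 ≈ 2.7104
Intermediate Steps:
Q = 168 (Q = (23 + 33)*(6 + (-1 - 2)*1) = 56*(6 - 3*1) = 56*(6 - 3) = 56*3 = 168)
-204260*(-1/(658*Q)) - 383059/(-444035) = -204260/((168*(-47))*14) - 383059/(-444035) = -204260/((-7896*14)) - 383059*(-1/444035) = -204260/(-110544) + 383059/444035 = -204260*(-1/110544) + 383059/444035 = 7295/3948 + 383059/444035 = 4751552257/1753050180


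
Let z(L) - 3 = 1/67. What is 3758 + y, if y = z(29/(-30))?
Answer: 251988/67 ≈ 3761.0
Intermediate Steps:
z(L) = 202/67 (z(L) = 3 + 1/67 = 202/67)
y = 202/67 ≈ 3.0149
3758 + y = 3758 + 202/67 = 251988/67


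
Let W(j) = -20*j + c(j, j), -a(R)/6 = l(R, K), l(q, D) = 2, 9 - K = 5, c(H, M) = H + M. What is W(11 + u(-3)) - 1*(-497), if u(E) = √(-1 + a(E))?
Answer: 299 - 18*I*√13 ≈ 299.0 - 64.9*I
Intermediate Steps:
K = 4 (K = 9 - 1*5 = 9 - 5 = 4)
a(R) = -12 (a(R) = -6*2 = -12)
u(E) = I*√13 (u(E) = √(-1 - 12) = √(-13) = I*√13)
W(j) = -18*j (W(j) = -20*j + (j + j) = -20*j + 2*j = -18*j)
W(11 + u(-3)) - 1*(-497) = -18*(11 + I*√13) - 1*(-497) = (-198 - 18*I*√13) + 497 = 299 - 18*I*√13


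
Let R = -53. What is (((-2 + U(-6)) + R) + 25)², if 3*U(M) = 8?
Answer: 6724/9 ≈ 747.11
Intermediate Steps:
U(M) = 8/3 (U(M) = (⅓)*8 = 8/3)
(((-2 + U(-6)) + R) + 25)² = (((-2 + 8/3) - 53) + 25)² = ((⅔ - 53) + 25)² = (-157/3 + 25)² = (-82/3)² = 6724/9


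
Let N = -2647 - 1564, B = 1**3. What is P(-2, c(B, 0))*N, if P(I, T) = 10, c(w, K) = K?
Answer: -42110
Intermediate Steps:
B = 1
N = -4211
P(-2, c(B, 0))*N = 10*(-4211) = -42110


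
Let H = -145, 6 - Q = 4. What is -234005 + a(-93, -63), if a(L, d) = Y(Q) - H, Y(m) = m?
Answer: -233858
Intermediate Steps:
Q = 2 (Q = 6 - 1*4 = 6 - 4 = 2)
a(L, d) = 147 (a(L, d) = 2 - 1*(-145) = 2 + 145 = 147)
-234005 + a(-93, -63) = -234005 + 147 = -233858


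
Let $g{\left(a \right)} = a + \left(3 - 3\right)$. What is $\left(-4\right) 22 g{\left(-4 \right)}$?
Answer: $352$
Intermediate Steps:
$g{\left(a \right)} = a$ ($g{\left(a \right)} = a + 0 = a$)
$\left(-4\right) 22 g{\left(-4 \right)} = \left(-4\right) 22 \left(-4\right) = \left(-88\right) \left(-4\right) = 352$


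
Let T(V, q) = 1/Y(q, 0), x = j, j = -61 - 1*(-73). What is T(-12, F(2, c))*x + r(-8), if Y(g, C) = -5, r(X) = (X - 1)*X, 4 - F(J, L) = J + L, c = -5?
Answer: 348/5 ≈ 69.600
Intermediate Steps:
F(J, L) = 4 - J - L (F(J, L) = 4 - (J + L) = 4 + (-J - L) = 4 - J - L)
r(X) = X*(-1 + X) (r(X) = (-1 + X)*X = X*(-1 + X))
j = 12 (j = -61 + 73 = 12)
x = 12
T(V, q) = -⅕ (T(V, q) = 1/(-5) = -⅕)
T(-12, F(2, c))*x + r(-8) = -⅕*12 - 8*(-1 - 8) = -12/5 - 8*(-9) = -12/5 + 72 = 348/5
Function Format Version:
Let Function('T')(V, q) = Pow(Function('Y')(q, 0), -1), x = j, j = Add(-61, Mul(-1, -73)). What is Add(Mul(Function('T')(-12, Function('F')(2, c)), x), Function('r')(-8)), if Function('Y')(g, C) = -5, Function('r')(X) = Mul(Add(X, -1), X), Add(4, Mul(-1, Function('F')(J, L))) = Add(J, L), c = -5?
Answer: Rational(348, 5) ≈ 69.600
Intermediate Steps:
Function('F')(J, L) = Add(4, Mul(-1, J), Mul(-1, L)) (Function('F')(J, L) = Add(4, Mul(-1, Add(J, L))) = Add(4, Add(Mul(-1, J), Mul(-1, L))) = Add(4, Mul(-1, J), Mul(-1, L)))
Function('r')(X) = Mul(X, Add(-1, X)) (Function('r')(X) = Mul(Add(-1, X), X) = Mul(X, Add(-1, X)))
j = 12 (j = Add(-61, 73) = 12)
x = 12
Function('T')(V, q) = Rational(-1, 5) (Function('T')(V, q) = Pow(-5, -1) = Rational(-1, 5))
Add(Mul(Function('T')(-12, Function('F')(2, c)), x), Function('r')(-8)) = Add(Mul(Rational(-1, 5), 12), Mul(-8, Add(-1, -8))) = Add(Rational(-12, 5), Mul(-8, -9)) = Add(Rational(-12, 5), 72) = Rational(348, 5)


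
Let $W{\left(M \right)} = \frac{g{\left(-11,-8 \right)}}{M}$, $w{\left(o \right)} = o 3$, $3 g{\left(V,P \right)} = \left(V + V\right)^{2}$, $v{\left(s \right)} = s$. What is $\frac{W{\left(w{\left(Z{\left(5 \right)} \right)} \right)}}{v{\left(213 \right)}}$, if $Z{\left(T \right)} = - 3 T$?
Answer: $- \frac{484}{28755} \approx -0.016832$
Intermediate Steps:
$g{\left(V,P \right)} = \frac{4 V^{2}}{3}$ ($g{\left(V,P \right)} = \frac{\left(V + V\right)^{2}}{3} = \frac{\left(2 V\right)^{2}}{3} = \frac{4 V^{2}}{3}$)
$w{\left(o \right)} = 3 o$
$W{\left(M \right)} = \frac{484}{3 M}$ ($W{\left(M \right)} = \frac{\frac{4}{3} \left(-11\right)^{2}}{M} = \frac{\frac{4}{3} \cdot 121}{M} = \frac{484}{3 M}$)
$\frac{W{\left(w{\left(Z{\left(5 \right)} \right)} \right)}}{v{\left(213 \right)}} = \frac{\frac{484}{3} \frac{1}{3 \left(\left(-3\right) 5\right)}}{213} = \frac{484}{3 \cdot 3 \left(-15\right)} \frac{1}{213} = \frac{484}{3 \left(-45\right)} \frac{1}{213} = \frac{484}{3} \left(- \frac{1}{45}\right) \frac{1}{213} = \left(- \frac{484}{135}\right) \frac{1}{213} = - \frac{484}{28755}$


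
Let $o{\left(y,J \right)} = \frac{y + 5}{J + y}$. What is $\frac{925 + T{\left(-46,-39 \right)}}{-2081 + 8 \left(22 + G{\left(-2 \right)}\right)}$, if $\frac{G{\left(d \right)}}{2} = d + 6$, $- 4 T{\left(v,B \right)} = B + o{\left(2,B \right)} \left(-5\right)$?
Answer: $- \frac{34577}{68117} \approx -0.50761$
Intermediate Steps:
$o{\left(y,J \right)} = \frac{5 + y}{J + y}$
$T{\left(v,B \right)} = - \frac{B}{4} + \frac{35}{4 \left(2 + B\right)}$ ($T{\left(v,B \right)} = - \frac{B + \frac{5 + 2}{B + 2} \left(-5\right)}{4} = - \frac{B + \frac{1}{2 + B} 7 \left(-5\right)}{4} = - \frac{B + \frac{7}{2 + B} \left(-5\right)}{4} = - \frac{B - \frac{35}{2 + B}}{4} = - \frac{B}{4} + \frac{35}{4 \left(2 + B\right)}$)
$G{\left(d \right)} = 12 + 2 d$ ($G{\left(d \right)} = 2 \left(d + 6\right) = 2 \left(6 + d\right) = 12 + 2 d$)
$\frac{925 + T{\left(-46,-39 \right)}}{-2081 + 8 \left(22 + G{\left(-2 \right)}\right)} = \frac{925 + \frac{35 - - 39 \left(2 - 39\right)}{4 \left(2 - 39\right)}}{-2081 + 8 \left(22 + \left(12 + 2 \left(-2\right)\right)\right)} = \frac{925 + \frac{35 - \left(-39\right) \left(-37\right)}{4 \left(-37\right)}}{-2081 + 8 \left(22 + \left(12 - 4\right)\right)} = \frac{925 + \frac{1}{4} \left(- \frac{1}{37}\right) \left(35 - 1443\right)}{-2081 + 8 \left(22 + 8\right)} = \frac{925 + \frac{1}{4} \left(- \frac{1}{37}\right) \left(-1408\right)}{-2081 + 8 \cdot 30} = \frac{925 + \frac{352}{37}}{-2081 + 240} = \frac{34577}{37 \left(-1841\right)} = \frac{34577}{37} \left(- \frac{1}{1841}\right) = - \frac{34577}{68117}$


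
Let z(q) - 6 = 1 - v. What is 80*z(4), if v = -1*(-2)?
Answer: 400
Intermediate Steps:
v = 2
z(q) = 5 (z(q) = 6 + (1 - 1*2) = 6 + (1 - 2) = 6 - 1 = 5)
80*z(4) = 80*5 = 400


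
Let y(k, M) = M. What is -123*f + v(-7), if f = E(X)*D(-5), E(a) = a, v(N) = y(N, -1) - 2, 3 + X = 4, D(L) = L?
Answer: 612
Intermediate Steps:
X = 1 (X = -3 + 4 = 1)
v(N) = -3 (v(N) = -1 - 2 = -3)
f = -5 (f = 1*(-5) = -5)
-123*f + v(-7) = -123*(-5) - 3 = 615 - 3 = 612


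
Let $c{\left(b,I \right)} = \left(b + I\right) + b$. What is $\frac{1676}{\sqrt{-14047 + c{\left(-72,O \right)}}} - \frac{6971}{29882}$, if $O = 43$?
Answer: $- \frac{6971}{29882} - \frac{838 i \sqrt{393}}{1179} \approx -0.23328 - 14.09 i$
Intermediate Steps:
$c{\left(b,I \right)} = I + 2 b$ ($c{\left(b,I \right)} = \left(I + b\right) + b = I + 2 b$)
$\frac{1676}{\sqrt{-14047 + c{\left(-72,O \right)}}} - \frac{6971}{29882} = \frac{1676}{\sqrt{-14047 + \left(43 + 2 \left(-72\right)\right)}} - \frac{6971}{29882} = \frac{1676}{\sqrt{-14047 + \left(43 - 144\right)}} - \frac{6971}{29882} = \frac{1676}{\sqrt{-14047 - 101}} - \frac{6971}{29882} = \frac{1676}{\sqrt{-14148}} - \frac{6971}{29882} = \frac{1676}{6 i \sqrt{393}} - \frac{6971}{29882} = 1676 \left(- \frac{i \sqrt{393}}{2358}\right) - \frac{6971}{29882} = - \frac{838 i \sqrt{393}}{1179} - \frac{6971}{29882} = - \frac{6971}{29882} - \frac{838 i \sqrt{393}}{1179}$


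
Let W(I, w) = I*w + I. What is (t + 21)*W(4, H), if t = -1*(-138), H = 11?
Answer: 7632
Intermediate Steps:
W(I, w) = I + I*w
t = 138
(t + 21)*W(4, H) = (138 + 21)*(4*(1 + 11)) = 159*(4*12) = 159*48 = 7632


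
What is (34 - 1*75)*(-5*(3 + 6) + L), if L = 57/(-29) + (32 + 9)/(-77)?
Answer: 4348583/2233 ≈ 1947.4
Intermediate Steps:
L = -5578/2233 (L = 57*(-1/29) + 41*(-1/77) = -57/29 - 41/77 = -5578/2233 ≈ -2.4980)
(34 - 1*75)*(-5*(3 + 6) + L) = (34 - 1*75)*(-5*(3 + 6) - 5578/2233) = (34 - 75)*(-5*9 - 5578/2233) = -41*(-45 - 5578/2233) = -41*(-106063/2233) = 4348583/2233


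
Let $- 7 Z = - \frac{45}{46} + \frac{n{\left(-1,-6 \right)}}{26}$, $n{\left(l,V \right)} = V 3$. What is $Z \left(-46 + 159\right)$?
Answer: $\frac{112887}{4186} \approx 26.968$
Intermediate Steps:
$n{\left(l,V \right)} = 3 V$
$Z = \frac{999}{4186}$ ($Z = - \frac{- \frac{45}{46} + \frac{3 \left(-6\right)}{26}}{7} = - \frac{\left(-45\right) \frac{1}{46} - \frac{9}{13}}{7} = - \frac{- \frac{45}{46} - \frac{9}{13}}{7} = \left(- \frac{1}{7}\right) \left(- \frac{999}{598}\right) = \frac{999}{4186} \approx 0.23865$)
$Z \left(-46 + 159\right) = \frac{999 \left(-46 + 159\right)}{4186} = \frac{999}{4186} \cdot 113 = \frac{112887}{4186}$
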